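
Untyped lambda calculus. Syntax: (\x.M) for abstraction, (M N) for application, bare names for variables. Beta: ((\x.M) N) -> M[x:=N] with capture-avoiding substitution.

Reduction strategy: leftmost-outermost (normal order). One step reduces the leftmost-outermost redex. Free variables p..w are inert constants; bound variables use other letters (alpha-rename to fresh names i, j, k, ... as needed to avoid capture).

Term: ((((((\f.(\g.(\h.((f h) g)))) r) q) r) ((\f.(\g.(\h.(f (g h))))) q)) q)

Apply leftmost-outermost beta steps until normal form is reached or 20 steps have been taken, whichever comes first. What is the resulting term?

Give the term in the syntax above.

Answer: ((((r r) q) (\g.(\h.(q (g h))))) q)

Derivation:
Step 0: ((((((\f.(\g.(\h.((f h) g)))) r) q) r) ((\f.(\g.(\h.(f (g h))))) q)) q)
Step 1: (((((\g.(\h.((r h) g))) q) r) ((\f.(\g.(\h.(f (g h))))) q)) q)
Step 2: ((((\h.((r h) q)) r) ((\f.(\g.(\h.(f (g h))))) q)) q)
Step 3: ((((r r) q) ((\f.(\g.(\h.(f (g h))))) q)) q)
Step 4: ((((r r) q) (\g.(\h.(q (g h))))) q)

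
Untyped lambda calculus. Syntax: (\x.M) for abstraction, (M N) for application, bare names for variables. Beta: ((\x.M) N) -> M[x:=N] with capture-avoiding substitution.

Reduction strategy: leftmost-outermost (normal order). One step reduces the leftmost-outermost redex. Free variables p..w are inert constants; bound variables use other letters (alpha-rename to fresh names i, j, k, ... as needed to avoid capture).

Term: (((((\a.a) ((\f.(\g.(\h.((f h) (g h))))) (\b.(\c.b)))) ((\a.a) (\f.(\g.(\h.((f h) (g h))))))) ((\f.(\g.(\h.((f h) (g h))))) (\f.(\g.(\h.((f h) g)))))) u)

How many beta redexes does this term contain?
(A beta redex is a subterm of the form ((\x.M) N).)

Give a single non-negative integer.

Term: (((((\a.a) ((\f.(\g.(\h.((f h) (g h))))) (\b.(\c.b)))) ((\a.a) (\f.(\g.(\h.((f h) (g h))))))) ((\f.(\g.(\h.((f h) (g h))))) (\f.(\g.(\h.((f h) g)))))) u)
  Redex: ((\a.a) ((\f.(\g.(\h.((f h) (g h))))) (\b.(\c.b))))
  Redex: ((\f.(\g.(\h.((f h) (g h))))) (\b.(\c.b)))
  Redex: ((\a.a) (\f.(\g.(\h.((f h) (g h))))))
  Redex: ((\f.(\g.(\h.((f h) (g h))))) (\f.(\g.(\h.((f h) g)))))
Total redexes: 4

Answer: 4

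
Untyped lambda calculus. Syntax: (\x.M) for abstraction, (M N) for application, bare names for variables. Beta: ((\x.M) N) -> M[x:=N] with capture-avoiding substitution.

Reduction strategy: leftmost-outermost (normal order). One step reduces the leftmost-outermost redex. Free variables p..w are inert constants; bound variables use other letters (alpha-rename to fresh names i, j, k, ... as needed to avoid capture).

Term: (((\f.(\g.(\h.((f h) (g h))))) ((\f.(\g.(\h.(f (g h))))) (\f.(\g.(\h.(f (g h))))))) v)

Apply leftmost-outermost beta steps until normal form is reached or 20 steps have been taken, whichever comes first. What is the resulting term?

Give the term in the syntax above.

Step 0: (((\f.(\g.(\h.((f h) (g h))))) ((\f.(\g.(\h.(f (g h))))) (\f.(\g.(\h.(f (g h))))))) v)
Step 1: ((\g.(\h.((((\f.(\g.(\h.(f (g h))))) (\f.(\g.(\h.(f (g h)))))) h) (g h)))) v)
Step 2: (\h.((((\f.(\g.(\h.(f (g h))))) (\f.(\g.(\h.(f (g h)))))) h) (v h)))
Step 3: (\h.(((\g.(\h.((\f.(\g.(\h.(f (g h))))) (g h)))) h) (v h)))
Step 4: (\h.((\i.((\f.(\g.(\h.(f (g h))))) (h i))) (v h)))
Step 5: (\h.((\f.(\g.(\h.(f (g h))))) (h (v h))))
Step 6: (\h.(\g.(\i.((h (v h)) (g i)))))

Answer: (\h.(\g.(\i.((h (v h)) (g i)))))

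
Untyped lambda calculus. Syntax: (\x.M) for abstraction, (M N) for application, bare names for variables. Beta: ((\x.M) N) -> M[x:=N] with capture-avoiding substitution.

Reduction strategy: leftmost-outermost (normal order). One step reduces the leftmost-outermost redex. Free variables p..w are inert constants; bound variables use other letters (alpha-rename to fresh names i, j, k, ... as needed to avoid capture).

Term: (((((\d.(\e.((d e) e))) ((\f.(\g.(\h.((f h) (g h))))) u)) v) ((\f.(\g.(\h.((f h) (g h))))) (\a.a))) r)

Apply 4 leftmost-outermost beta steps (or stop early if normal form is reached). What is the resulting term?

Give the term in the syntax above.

Answer: ((((\h.((u h) (v h))) v) ((\f.(\g.(\h.((f h) (g h))))) (\a.a))) r)

Derivation:
Step 0: (((((\d.(\e.((d e) e))) ((\f.(\g.(\h.((f h) (g h))))) u)) v) ((\f.(\g.(\h.((f h) (g h))))) (\a.a))) r)
Step 1: ((((\e.((((\f.(\g.(\h.((f h) (g h))))) u) e) e)) v) ((\f.(\g.(\h.((f h) (g h))))) (\a.a))) r)
Step 2: ((((((\f.(\g.(\h.((f h) (g h))))) u) v) v) ((\f.(\g.(\h.((f h) (g h))))) (\a.a))) r)
Step 3: (((((\g.(\h.((u h) (g h)))) v) v) ((\f.(\g.(\h.((f h) (g h))))) (\a.a))) r)
Step 4: ((((\h.((u h) (v h))) v) ((\f.(\g.(\h.((f h) (g h))))) (\a.a))) r)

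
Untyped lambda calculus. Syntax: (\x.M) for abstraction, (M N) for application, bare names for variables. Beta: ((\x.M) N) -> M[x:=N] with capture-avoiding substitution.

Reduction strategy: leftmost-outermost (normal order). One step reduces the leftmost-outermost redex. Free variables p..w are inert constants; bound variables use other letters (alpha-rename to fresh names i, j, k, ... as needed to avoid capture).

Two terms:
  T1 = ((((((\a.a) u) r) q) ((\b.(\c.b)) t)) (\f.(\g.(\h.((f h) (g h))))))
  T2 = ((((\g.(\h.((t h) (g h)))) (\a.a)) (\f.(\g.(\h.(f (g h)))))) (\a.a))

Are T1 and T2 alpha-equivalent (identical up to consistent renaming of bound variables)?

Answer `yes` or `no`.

Answer: no

Derivation:
Term 1: ((((((\a.a) u) r) q) ((\b.(\c.b)) t)) (\f.(\g.(\h.((f h) (g h))))))
Term 2: ((((\g.(\h.((t h) (g h)))) (\a.a)) (\f.(\g.(\h.(f (g h)))))) (\a.a))
Alpha-equivalence: compare structure up to binder renaming.
Result: False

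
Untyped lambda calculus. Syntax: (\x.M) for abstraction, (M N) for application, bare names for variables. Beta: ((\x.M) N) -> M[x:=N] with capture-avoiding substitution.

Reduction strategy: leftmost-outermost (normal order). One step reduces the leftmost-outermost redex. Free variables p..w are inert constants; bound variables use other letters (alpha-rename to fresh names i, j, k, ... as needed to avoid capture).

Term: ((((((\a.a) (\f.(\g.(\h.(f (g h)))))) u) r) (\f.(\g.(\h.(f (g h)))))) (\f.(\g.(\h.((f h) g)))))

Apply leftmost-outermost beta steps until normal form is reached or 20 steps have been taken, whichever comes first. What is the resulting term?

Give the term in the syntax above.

Answer: ((u (r (\f.(\g.(\h.(f (g h))))))) (\f.(\g.(\h.((f h) g)))))

Derivation:
Step 0: ((((((\a.a) (\f.(\g.(\h.(f (g h)))))) u) r) (\f.(\g.(\h.(f (g h)))))) (\f.(\g.(\h.((f h) g)))))
Step 1: (((((\f.(\g.(\h.(f (g h))))) u) r) (\f.(\g.(\h.(f (g h)))))) (\f.(\g.(\h.((f h) g)))))
Step 2: ((((\g.(\h.(u (g h)))) r) (\f.(\g.(\h.(f (g h)))))) (\f.(\g.(\h.((f h) g)))))
Step 3: (((\h.(u (r h))) (\f.(\g.(\h.(f (g h)))))) (\f.(\g.(\h.((f h) g)))))
Step 4: ((u (r (\f.(\g.(\h.(f (g h))))))) (\f.(\g.(\h.((f h) g)))))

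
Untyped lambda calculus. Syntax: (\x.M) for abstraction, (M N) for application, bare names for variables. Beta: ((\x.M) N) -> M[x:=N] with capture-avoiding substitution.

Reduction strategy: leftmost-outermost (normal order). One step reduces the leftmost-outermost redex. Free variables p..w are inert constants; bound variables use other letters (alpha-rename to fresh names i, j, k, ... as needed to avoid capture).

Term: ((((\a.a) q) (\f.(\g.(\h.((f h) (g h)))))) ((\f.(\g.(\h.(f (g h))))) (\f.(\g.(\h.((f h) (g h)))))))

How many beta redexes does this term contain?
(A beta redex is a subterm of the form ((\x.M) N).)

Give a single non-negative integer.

Answer: 2

Derivation:
Term: ((((\a.a) q) (\f.(\g.(\h.((f h) (g h)))))) ((\f.(\g.(\h.(f (g h))))) (\f.(\g.(\h.((f h) (g h)))))))
  Redex: ((\a.a) q)
  Redex: ((\f.(\g.(\h.(f (g h))))) (\f.(\g.(\h.((f h) (g h))))))
Total redexes: 2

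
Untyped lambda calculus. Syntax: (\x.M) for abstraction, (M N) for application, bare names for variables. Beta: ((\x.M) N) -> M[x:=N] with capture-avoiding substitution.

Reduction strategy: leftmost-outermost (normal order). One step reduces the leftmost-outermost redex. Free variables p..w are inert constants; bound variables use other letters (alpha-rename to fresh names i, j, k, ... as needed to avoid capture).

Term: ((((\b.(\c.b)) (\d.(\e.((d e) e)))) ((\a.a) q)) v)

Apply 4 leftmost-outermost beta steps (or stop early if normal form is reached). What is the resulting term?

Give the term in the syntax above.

Step 0: ((((\b.(\c.b)) (\d.(\e.((d e) e)))) ((\a.a) q)) v)
Step 1: (((\c.(\d.(\e.((d e) e)))) ((\a.a) q)) v)
Step 2: ((\d.(\e.((d e) e))) v)
Step 3: (\e.((v e) e))
Step 4: (normal form reached)

Answer: (\e.((v e) e))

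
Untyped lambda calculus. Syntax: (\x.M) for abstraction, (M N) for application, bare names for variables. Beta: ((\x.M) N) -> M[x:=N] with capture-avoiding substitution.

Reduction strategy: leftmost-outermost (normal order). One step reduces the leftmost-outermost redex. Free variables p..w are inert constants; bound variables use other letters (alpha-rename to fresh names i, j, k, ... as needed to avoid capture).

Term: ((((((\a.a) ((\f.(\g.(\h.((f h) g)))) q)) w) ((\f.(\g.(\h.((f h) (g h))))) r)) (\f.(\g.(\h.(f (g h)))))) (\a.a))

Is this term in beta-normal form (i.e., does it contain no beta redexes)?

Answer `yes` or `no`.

Term: ((((((\a.a) ((\f.(\g.(\h.((f h) g)))) q)) w) ((\f.(\g.(\h.((f h) (g h))))) r)) (\f.(\g.(\h.(f (g h)))))) (\a.a))
Found 3 beta redex(es).

Answer: no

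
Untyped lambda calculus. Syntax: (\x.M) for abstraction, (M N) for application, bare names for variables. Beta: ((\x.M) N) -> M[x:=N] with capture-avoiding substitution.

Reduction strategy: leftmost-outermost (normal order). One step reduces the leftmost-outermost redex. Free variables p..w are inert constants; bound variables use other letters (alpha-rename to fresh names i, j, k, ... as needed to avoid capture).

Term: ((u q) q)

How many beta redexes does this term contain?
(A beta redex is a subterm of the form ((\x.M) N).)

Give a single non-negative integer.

Term: ((u q) q)
  (no redexes)
Total redexes: 0

Answer: 0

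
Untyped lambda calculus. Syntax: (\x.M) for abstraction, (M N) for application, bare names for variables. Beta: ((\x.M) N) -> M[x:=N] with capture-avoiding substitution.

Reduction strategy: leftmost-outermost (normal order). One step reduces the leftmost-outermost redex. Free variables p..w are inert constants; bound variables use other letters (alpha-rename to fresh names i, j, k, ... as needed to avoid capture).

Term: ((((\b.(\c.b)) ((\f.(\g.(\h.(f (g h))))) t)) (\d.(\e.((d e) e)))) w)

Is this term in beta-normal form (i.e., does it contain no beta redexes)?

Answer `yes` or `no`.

Answer: no

Derivation:
Term: ((((\b.(\c.b)) ((\f.(\g.(\h.(f (g h))))) t)) (\d.(\e.((d e) e)))) w)
Found 2 beta redex(es).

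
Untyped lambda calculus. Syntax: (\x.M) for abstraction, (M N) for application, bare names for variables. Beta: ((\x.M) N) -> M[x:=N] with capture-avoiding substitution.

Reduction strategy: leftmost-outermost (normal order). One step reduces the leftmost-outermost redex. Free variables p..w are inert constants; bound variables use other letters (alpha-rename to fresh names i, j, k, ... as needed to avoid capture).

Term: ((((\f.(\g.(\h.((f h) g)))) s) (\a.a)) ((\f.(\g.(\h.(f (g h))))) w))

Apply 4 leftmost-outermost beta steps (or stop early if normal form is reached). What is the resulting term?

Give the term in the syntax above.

Step 0: ((((\f.(\g.(\h.((f h) g)))) s) (\a.a)) ((\f.(\g.(\h.(f (g h))))) w))
Step 1: (((\g.(\h.((s h) g))) (\a.a)) ((\f.(\g.(\h.(f (g h))))) w))
Step 2: ((\h.((s h) (\a.a))) ((\f.(\g.(\h.(f (g h))))) w))
Step 3: ((s ((\f.(\g.(\h.(f (g h))))) w)) (\a.a))
Step 4: ((s (\g.(\h.(w (g h))))) (\a.a))

Answer: ((s (\g.(\h.(w (g h))))) (\a.a))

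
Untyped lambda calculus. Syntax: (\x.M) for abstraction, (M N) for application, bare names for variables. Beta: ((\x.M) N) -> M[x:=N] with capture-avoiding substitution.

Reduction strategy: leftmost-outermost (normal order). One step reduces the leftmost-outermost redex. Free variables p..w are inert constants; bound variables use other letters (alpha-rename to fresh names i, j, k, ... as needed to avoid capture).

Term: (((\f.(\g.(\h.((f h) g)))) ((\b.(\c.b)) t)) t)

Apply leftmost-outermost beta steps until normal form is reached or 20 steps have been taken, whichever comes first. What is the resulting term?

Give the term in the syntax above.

Step 0: (((\f.(\g.(\h.((f h) g)))) ((\b.(\c.b)) t)) t)
Step 1: ((\g.(\h.((((\b.(\c.b)) t) h) g))) t)
Step 2: (\h.((((\b.(\c.b)) t) h) t))
Step 3: (\h.(((\c.t) h) t))
Step 4: (\h.(t t))

Answer: (\h.(t t))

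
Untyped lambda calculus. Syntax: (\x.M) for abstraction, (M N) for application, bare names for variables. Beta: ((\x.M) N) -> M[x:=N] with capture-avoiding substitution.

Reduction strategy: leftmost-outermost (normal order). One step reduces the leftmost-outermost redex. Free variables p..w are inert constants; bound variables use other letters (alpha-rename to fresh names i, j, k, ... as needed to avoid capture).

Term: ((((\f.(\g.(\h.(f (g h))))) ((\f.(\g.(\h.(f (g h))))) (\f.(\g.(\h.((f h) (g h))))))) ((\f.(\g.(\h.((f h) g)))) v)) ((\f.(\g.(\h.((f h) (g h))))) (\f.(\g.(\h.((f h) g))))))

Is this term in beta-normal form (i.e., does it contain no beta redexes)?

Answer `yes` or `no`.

Term: ((((\f.(\g.(\h.(f (g h))))) ((\f.(\g.(\h.(f (g h))))) (\f.(\g.(\h.((f h) (g h))))))) ((\f.(\g.(\h.((f h) g)))) v)) ((\f.(\g.(\h.((f h) (g h))))) (\f.(\g.(\h.((f h) g))))))
Found 4 beta redex(es).

Answer: no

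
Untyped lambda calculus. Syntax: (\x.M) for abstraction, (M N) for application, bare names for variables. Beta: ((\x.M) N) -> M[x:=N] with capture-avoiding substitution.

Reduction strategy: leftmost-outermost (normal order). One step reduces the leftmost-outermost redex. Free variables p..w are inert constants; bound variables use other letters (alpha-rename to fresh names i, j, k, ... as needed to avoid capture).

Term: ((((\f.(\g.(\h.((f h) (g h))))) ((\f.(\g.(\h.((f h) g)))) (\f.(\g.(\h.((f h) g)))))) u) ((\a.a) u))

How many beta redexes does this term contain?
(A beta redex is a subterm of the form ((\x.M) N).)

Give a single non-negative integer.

Answer: 3

Derivation:
Term: ((((\f.(\g.(\h.((f h) (g h))))) ((\f.(\g.(\h.((f h) g)))) (\f.(\g.(\h.((f h) g)))))) u) ((\a.a) u))
  Redex: ((\f.(\g.(\h.((f h) (g h))))) ((\f.(\g.(\h.((f h) g)))) (\f.(\g.(\h.((f h) g))))))
  Redex: ((\f.(\g.(\h.((f h) g)))) (\f.(\g.(\h.((f h) g)))))
  Redex: ((\a.a) u)
Total redexes: 3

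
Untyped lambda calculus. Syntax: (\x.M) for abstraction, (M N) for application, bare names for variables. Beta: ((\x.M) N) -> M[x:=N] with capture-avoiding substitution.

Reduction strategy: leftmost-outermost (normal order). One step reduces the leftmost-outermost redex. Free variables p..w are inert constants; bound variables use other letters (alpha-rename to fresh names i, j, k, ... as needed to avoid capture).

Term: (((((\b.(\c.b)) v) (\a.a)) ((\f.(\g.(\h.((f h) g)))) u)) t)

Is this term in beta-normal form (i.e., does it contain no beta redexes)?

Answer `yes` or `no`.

Term: (((((\b.(\c.b)) v) (\a.a)) ((\f.(\g.(\h.((f h) g)))) u)) t)
Found 2 beta redex(es).

Answer: no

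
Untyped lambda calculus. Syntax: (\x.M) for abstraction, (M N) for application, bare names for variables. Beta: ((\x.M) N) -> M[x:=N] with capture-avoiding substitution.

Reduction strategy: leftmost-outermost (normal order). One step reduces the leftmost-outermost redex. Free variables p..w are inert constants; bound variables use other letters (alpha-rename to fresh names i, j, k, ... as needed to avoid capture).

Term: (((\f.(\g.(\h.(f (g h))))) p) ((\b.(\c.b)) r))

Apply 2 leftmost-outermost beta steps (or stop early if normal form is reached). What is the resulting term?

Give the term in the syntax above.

Answer: (\h.(p (((\b.(\c.b)) r) h)))

Derivation:
Step 0: (((\f.(\g.(\h.(f (g h))))) p) ((\b.(\c.b)) r))
Step 1: ((\g.(\h.(p (g h)))) ((\b.(\c.b)) r))
Step 2: (\h.(p (((\b.(\c.b)) r) h)))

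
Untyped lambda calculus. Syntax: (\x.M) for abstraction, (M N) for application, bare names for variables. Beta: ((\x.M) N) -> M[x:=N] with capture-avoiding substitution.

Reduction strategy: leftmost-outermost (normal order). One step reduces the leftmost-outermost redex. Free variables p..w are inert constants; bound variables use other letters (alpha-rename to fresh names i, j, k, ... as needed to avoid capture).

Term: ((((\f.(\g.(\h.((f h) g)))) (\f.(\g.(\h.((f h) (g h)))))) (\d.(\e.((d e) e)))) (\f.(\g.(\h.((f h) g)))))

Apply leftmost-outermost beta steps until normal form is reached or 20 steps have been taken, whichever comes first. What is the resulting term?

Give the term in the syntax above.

Answer: (\h.(\i.((h i) (\e.((h e) e)))))

Derivation:
Step 0: ((((\f.(\g.(\h.((f h) g)))) (\f.(\g.(\h.((f h) (g h)))))) (\d.(\e.((d e) e)))) (\f.(\g.(\h.((f h) g)))))
Step 1: (((\g.(\h.(((\f.(\g.(\h.((f h) (g h))))) h) g))) (\d.(\e.((d e) e)))) (\f.(\g.(\h.((f h) g)))))
Step 2: ((\h.(((\f.(\g.(\h.((f h) (g h))))) h) (\d.(\e.((d e) e))))) (\f.(\g.(\h.((f h) g)))))
Step 3: (((\f.(\g.(\h.((f h) (g h))))) (\f.(\g.(\h.((f h) g))))) (\d.(\e.((d e) e))))
Step 4: ((\g.(\h.(((\f.(\g.(\h.((f h) g)))) h) (g h)))) (\d.(\e.((d e) e))))
Step 5: (\h.(((\f.(\g.(\h.((f h) g)))) h) ((\d.(\e.((d e) e))) h)))
Step 6: (\h.((\g.(\i.((h i) g))) ((\d.(\e.((d e) e))) h)))
Step 7: (\h.(\i.((h i) ((\d.(\e.((d e) e))) h))))
Step 8: (\h.(\i.((h i) (\e.((h e) e)))))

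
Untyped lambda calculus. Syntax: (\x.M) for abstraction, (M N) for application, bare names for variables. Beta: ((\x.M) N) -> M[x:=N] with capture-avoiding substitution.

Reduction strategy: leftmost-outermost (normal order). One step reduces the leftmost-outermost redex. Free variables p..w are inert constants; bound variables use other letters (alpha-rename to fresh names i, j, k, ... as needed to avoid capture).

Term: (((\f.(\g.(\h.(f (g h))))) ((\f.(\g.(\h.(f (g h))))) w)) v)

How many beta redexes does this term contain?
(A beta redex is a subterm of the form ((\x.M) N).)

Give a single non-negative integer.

Answer: 2

Derivation:
Term: (((\f.(\g.(\h.(f (g h))))) ((\f.(\g.(\h.(f (g h))))) w)) v)
  Redex: ((\f.(\g.(\h.(f (g h))))) ((\f.(\g.(\h.(f (g h))))) w))
  Redex: ((\f.(\g.(\h.(f (g h))))) w)
Total redexes: 2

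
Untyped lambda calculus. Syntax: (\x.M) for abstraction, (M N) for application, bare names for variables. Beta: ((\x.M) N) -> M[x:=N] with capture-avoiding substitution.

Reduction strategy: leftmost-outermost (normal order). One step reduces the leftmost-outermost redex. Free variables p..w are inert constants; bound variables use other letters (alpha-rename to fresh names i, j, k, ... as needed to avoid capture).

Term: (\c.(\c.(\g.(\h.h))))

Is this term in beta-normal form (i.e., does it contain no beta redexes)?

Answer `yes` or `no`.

Term: (\c.(\c.(\g.(\h.h))))
No beta redexes found.

Answer: yes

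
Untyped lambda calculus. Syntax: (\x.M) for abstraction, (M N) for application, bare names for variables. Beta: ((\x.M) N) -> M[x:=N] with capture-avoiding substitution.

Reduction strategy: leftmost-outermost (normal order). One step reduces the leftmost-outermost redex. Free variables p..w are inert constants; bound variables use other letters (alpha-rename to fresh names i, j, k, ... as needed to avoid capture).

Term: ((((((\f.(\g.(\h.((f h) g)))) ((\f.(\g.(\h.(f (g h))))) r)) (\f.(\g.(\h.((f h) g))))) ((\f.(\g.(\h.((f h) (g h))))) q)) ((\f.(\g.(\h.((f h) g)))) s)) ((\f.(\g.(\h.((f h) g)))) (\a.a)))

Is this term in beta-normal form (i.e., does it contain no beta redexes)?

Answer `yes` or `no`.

Term: ((((((\f.(\g.(\h.((f h) g)))) ((\f.(\g.(\h.(f (g h))))) r)) (\f.(\g.(\h.((f h) g))))) ((\f.(\g.(\h.((f h) (g h))))) q)) ((\f.(\g.(\h.((f h) g)))) s)) ((\f.(\g.(\h.((f h) g)))) (\a.a)))
Found 5 beta redex(es).

Answer: no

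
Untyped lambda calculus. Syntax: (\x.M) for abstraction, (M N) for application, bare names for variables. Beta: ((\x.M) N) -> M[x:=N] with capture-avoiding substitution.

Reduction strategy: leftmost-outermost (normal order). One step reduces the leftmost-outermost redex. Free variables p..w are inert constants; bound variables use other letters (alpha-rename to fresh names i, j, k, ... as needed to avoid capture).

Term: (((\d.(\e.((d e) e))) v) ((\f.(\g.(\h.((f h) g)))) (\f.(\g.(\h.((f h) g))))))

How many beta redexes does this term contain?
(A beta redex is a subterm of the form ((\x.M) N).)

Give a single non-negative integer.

Answer: 2

Derivation:
Term: (((\d.(\e.((d e) e))) v) ((\f.(\g.(\h.((f h) g)))) (\f.(\g.(\h.((f h) g))))))
  Redex: ((\d.(\e.((d e) e))) v)
  Redex: ((\f.(\g.(\h.((f h) g)))) (\f.(\g.(\h.((f h) g)))))
Total redexes: 2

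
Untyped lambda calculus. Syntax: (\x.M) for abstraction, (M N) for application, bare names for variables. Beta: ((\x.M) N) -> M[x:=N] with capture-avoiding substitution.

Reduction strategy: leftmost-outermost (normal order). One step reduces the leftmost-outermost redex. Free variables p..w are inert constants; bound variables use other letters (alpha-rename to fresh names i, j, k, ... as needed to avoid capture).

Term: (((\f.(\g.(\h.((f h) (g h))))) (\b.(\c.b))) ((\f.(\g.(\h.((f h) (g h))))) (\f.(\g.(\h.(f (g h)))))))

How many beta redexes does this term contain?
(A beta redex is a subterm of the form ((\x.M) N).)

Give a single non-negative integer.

Term: (((\f.(\g.(\h.((f h) (g h))))) (\b.(\c.b))) ((\f.(\g.(\h.((f h) (g h))))) (\f.(\g.(\h.(f (g h)))))))
  Redex: ((\f.(\g.(\h.((f h) (g h))))) (\b.(\c.b)))
  Redex: ((\f.(\g.(\h.((f h) (g h))))) (\f.(\g.(\h.(f (g h))))))
Total redexes: 2

Answer: 2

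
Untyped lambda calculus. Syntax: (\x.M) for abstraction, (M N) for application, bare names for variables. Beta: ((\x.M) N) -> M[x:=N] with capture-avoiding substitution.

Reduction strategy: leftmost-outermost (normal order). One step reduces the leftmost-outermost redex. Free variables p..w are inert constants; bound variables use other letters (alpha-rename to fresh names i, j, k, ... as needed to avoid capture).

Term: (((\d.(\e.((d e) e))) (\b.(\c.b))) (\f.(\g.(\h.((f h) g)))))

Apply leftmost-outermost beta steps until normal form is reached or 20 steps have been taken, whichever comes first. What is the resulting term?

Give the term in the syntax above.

Step 0: (((\d.(\e.((d e) e))) (\b.(\c.b))) (\f.(\g.(\h.((f h) g)))))
Step 1: ((\e.(((\b.(\c.b)) e) e)) (\f.(\g.(\h.((f h) g)))))
Step 2: (((\b.(\c.b)) (\f.(\g.(\h.((f h) g))))) (\f.(\g.(\h.((f h) g)))))
Step 3: ((\c.(\f.(\g.(\h.((f h) g))))) (\f.(\g.(\h.((f h) g)))))
Step 4: (\f.(\g.(\h.((f h) g))))

Answer: (\f.(\g.(\h.((f h) g))))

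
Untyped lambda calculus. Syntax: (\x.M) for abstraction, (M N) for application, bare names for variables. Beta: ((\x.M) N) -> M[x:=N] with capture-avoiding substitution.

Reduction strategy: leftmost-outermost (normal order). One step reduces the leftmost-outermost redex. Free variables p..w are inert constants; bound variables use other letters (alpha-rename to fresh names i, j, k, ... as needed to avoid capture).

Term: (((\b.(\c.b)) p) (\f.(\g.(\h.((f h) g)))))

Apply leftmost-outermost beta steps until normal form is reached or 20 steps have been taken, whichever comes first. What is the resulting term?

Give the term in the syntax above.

Step 0: (((\b.(\c.b)) p) (\f.(\g.(\h.((f h) g)))))
Step 1: ((\c.p) (\f.(\g.(\h.((f h) g)))))
Step 2: p

Answer: p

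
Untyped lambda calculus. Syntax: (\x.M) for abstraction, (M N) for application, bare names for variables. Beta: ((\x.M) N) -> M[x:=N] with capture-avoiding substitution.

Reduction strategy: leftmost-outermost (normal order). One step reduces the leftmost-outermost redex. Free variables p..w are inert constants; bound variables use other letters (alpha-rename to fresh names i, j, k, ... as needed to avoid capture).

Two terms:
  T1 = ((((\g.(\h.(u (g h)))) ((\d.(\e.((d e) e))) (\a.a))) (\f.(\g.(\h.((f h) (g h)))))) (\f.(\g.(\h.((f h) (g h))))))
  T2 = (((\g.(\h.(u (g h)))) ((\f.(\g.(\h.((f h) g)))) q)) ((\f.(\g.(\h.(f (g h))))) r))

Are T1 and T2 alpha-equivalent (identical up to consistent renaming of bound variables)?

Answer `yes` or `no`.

Term 1: ((((\g.(\h.(u (g h)))) ((\d.(\e.((d e) e))) (\a.a))) (\f.(\g.(\h.((f h) (g h)))))) (\f.(\g.(\h.((f h) (g h))))))
Term 2: (((\g.(\h.(u (g h)))) ((\f.(\g.(\h.((f h) g)))) q)) ((\f.(\g.(\h.(f (g h))))) r))
Alpha-equivalence: compare structure up to binder renaming.
Result: False

Answer: no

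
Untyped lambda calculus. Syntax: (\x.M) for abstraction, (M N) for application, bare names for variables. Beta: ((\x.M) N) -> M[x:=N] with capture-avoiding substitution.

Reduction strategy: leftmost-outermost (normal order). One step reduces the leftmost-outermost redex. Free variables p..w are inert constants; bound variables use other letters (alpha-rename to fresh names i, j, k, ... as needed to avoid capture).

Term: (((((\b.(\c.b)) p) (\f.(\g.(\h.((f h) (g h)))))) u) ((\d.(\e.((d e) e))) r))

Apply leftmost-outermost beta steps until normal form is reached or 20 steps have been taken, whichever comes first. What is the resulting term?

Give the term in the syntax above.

Answer: ((p u) (\e.((r e) e)))

Derivation:
Step 0: (((((\b.(\c.b)) p) (\f.(\g.(\h.((f h) (g h)))))) u) ((\d.(\e.((d e) e))) r))
Step 1: ((((\c.p) (\f.(\g.(\h.((f h) (g h)))))) u) ((\d.(\e.((d e) e))) r))
Step 2: ((p u) ((\d.(\e.((d e) e))) r))
Step 3: ((p u) (\e.((r e) e)))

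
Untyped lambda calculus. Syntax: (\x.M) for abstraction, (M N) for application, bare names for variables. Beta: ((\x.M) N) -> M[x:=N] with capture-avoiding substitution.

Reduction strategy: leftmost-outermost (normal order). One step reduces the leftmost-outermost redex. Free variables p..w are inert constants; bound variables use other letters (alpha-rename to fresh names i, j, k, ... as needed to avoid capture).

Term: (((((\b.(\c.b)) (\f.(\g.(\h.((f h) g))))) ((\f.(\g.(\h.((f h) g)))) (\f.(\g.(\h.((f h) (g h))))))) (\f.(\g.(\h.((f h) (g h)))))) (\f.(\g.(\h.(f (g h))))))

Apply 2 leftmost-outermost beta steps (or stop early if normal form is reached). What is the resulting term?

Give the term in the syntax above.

Answer: (((\f.(\g.(\h.((f h) g)))) (\f.(\g.(\h.((f h) (g h)))))) (\f.(\g.(\h.(f (g h))))))

Derivation:
Step 0: (((((\b.(\c.b)) (\f.(\g.(\h.((f h) g))))) ((\f.(\g.(\h.((f h) g)))) (\f.(\g.(\h.((f h) (g h))))))) (\f.(\g.(\h.((f h) (g h)))))) (\f.(\g.(\h.(f (g h))))))
Step 1: ((((\c.(\f.(\g.(\h.((f h) g))))) ((\f.(\g.(\h.((f h) g)))) (\f.(\g.(\h.((f h) (g h))))))) (\f.(\g.(\h.((f h) (g h)))))) (\f.(\g.(\h.(f (g h))))))
Step 2: (((\f.(\g.(\h.((f h) g)))) (\f.(\g.(\h.((f h) (g h)))))) (\f.(\g.(\h.(f (g h))))))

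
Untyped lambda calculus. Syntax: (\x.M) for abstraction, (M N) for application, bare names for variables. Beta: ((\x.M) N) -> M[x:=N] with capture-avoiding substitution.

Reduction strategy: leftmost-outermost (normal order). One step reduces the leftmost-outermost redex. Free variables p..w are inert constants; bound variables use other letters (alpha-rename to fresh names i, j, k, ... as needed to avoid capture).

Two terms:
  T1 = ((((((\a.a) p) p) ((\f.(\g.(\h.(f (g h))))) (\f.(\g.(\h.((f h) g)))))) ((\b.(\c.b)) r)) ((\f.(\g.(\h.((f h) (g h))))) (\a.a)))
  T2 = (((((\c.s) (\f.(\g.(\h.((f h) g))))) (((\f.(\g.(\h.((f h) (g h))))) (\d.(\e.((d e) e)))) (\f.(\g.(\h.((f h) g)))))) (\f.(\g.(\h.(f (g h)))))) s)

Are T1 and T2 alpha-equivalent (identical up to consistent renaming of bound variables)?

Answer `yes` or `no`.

Answer: no

Derivation:
Term 1: ((((((\a.a) p) p) ((\f.(\g.(\h.(f (g h))))) (\f.(\g.(\h.((f h) g)))))) ((\b.(\c.b)) r)) ((\f.(\g.(\h.((f h) (g h))))) (\a.a)))
Term 2: (((((\c.s) (\f.(\g.(\h.((f h) g))))) (((\f.(\g.(\h.((f h) (g h))))) (\d.(\e.((d e) e)))) (\f.(\g.(\h.((f h) g)))))) (\f.(\g.(\h.(f (g h)))))) s)
Alpha-equivalence: compare structure up to binder renaming.
Result: False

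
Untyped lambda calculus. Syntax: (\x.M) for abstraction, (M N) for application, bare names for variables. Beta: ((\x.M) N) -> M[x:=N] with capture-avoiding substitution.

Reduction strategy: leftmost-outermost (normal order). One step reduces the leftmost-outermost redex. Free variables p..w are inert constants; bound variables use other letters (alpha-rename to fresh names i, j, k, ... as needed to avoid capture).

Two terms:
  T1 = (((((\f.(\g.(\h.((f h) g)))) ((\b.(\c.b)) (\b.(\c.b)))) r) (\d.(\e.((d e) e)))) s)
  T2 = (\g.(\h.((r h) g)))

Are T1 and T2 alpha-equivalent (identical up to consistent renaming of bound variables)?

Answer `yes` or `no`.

Term 1: (((((\f.(\g.(\h.((f h) g)))) ((\b.(\c.b)) (\b.(\c.b)))) r) (\d.(\e.((d e) e)))) s)
Term 2: (\g.(\h.((r h) g)))
Alpha-equivalence: compare structure up to binder renaming.
Result: False

Answer: no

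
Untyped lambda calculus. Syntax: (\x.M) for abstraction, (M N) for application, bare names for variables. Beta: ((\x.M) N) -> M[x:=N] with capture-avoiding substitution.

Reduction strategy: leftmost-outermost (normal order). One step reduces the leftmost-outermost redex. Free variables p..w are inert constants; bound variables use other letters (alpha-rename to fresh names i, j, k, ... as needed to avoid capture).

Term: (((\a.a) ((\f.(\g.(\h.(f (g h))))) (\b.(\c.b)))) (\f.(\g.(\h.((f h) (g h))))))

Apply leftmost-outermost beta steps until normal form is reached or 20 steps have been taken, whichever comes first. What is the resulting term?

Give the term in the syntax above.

Answer: (\h.(\c.(\g.(\i.((h i) (g i))))))

Derivation:
Step 0: (((\a.a) ((\f.(\g.(\h.(f (g h))))) (\b.(\c.b)))) (\f.(\g.(\h.((f h) (g h))))))
Step 1: (((\f.(\g.(\h.(f (g h))))) (\b.(\c.b))) (\f.(\g.(\h.((f h) (g h))))))
Step 2: ((\g.(\h.((\b.(\c.b)) (g h)))) (\f.(\g.(\h.((f h) (g h))))))
Step 3: (\h.((\b.(\c.b)) ((\f.(\g.(\h.((f h) (g h))))) h)))
Step 4: (\h.(\c.((\f.(\g.(\h.((f h) (g h))))) h)))
Step 5: (\h.(\c.(\g.(\i.((h i) (g i))))))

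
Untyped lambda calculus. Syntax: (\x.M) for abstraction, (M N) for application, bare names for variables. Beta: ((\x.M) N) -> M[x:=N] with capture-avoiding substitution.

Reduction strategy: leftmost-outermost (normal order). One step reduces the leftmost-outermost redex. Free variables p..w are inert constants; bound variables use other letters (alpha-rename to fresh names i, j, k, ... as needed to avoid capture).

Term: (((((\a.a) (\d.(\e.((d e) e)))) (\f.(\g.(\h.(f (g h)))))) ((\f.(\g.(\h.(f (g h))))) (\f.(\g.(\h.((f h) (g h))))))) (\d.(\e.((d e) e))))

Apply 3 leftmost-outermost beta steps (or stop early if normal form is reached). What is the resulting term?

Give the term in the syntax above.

Answer: ((((\f.(\g.(\h.(f (g h))))) ((\f.(\g.(\h.(f (g h))))) (\f.(\g.(\h.((f h) (g h))))))) ((\f.(\g.(\h.(f (g h))))) (\f.(\g.(\h.((f h) (g h))))))) (\d.(\e.((d e) e))))

Derivation:
Step 0: (((((\a.a) (\d.(\e.((d e) e)))) (\f.(\g.(\h.(f (g h)))))) ((\f.(\g.(\h.(f (g h))))) (\f.(\g.(\h.((f h) (g h))))))) (\d.(\e.((d e) e))))
Step 1: ((((\d.(\e.((d e) e))) (\f.(\g.(\h.(f (g h)))))) ((\f.(\g.(\h.(f (g h))))) (\f.(\g.(\h.((f h) (g h))))))) (\d.(\e.((d e) e))))
Step 2: (((\e.(((\f.(\g.(\h.(f (g h))))) e) e)) ((\f.(\g.(\h.(f (g h))))) (\f.(\g.(\h.((f h) (g h))))))) (\d.(\e.((d e) e))))
Step 3: ((((\f.(\g.(\h.(f (g h))))) ((\f.(\g.(\h.(f (g h))))) (\f.(\g.(\h.((f h) (g h))))))) ((\f.(\g.(\h.(f (g h))))) (\f.(\g.(\h.((f h) (g h))))))) (\d.(\e.((d e) e))))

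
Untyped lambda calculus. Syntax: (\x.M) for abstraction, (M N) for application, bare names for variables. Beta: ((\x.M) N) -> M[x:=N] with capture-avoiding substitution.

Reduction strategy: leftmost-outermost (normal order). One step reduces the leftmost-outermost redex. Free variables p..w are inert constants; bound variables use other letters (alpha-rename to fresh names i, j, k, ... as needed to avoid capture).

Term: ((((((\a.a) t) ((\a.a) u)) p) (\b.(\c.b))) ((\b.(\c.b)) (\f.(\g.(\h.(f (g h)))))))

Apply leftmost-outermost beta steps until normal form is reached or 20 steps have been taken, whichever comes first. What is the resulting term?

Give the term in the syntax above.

Answer: ((((t u) p) (\b.(\c.b))) (\c.(\f.(\g.(\h.(f (g h)))))))

Derivation:
Step 0: ((((((\a.a) t) ((\a.a) u)) p) (\b.(\c.b))) ((\b.(\c.b)) (\f.(\g.(\h.(f (g h)))))))
Step 1: ((((t ((\a.a) u)) p) (\b.(\c.b))) ((\b.(\c.b)) (\f.(\g.(\h.(f (g h)))))))
Step 2: ((((t u) p) (\b.(\c.b))) ((\b.(\c.b)) (\f.(\g.(\h.(f (g h)))))))
Step 3: ((((t u) p) (\b.(\c.b))) (\c.(\f.(\g.(\h.(f (g h)))))))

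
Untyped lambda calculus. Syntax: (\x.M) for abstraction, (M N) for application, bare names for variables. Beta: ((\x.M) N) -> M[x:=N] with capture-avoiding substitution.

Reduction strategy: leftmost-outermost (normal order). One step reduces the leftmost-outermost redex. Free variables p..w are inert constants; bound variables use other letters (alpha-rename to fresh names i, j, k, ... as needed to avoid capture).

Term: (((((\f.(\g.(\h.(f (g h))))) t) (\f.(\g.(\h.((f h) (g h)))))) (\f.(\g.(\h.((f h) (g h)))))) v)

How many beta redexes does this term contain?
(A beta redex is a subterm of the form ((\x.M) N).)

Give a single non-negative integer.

Answer: 1

Derivation:
Term: (((((\f.(\g.(\h.(f (g h))))) t) (\f.(\g.(\h.((f h) (g h)))))) (\f.(\g.(\h.((f h) (g h)))))) v)
  Redex: ((\f.(\g.(\h.(f (g h))))) t)
Total redexes: 1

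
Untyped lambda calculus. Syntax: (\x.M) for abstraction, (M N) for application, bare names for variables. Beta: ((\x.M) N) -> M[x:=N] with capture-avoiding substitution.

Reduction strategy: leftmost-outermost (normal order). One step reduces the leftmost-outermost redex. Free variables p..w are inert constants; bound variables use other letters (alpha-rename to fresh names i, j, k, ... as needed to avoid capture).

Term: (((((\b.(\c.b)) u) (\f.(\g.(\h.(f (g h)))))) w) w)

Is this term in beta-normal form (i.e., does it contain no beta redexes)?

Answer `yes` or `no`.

Term: (((((\b.(\c.b)) u) (\f.(\g.(\h.(f (g h)))))) w) w)
Found 1 beta redex(es).

Answer: no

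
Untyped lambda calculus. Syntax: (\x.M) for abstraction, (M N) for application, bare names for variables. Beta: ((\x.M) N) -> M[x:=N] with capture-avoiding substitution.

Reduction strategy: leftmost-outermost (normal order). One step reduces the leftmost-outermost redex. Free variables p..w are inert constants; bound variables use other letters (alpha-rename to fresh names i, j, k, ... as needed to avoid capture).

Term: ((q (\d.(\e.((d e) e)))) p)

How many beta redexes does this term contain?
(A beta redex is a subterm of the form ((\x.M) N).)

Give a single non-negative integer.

Answer: 0

Derivation:
Term: ((q (\d.(\e.((d e) e)))) p)
  (no redexes)
Total redexes: 0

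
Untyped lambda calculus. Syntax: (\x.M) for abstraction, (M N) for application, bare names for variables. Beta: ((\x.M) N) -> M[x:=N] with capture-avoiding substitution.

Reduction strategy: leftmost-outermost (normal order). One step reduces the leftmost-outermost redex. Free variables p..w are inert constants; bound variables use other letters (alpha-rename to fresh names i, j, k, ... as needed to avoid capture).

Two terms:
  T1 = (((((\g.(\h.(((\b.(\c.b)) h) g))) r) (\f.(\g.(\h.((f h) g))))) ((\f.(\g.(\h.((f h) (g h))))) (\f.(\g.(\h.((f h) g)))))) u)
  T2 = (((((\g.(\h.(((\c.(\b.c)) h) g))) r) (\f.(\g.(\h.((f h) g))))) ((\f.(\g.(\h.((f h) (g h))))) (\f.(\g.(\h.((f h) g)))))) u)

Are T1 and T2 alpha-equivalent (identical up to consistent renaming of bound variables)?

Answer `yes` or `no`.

Answer: yes

Derivation:
Term 1: (((((\g.(\h.(((\b.(\c.b)) h) g))) r) (\f.(\g.(\h.((f h) g))))) ((\f.(\g.(\h.((f h) (g h))))) (\f.(\g.(\h.((f h) g)))))) u)
Term 2: (((((\g.(\h.(((\c.(\b.c)) h) g))) r) (\f.(\g.(\h.((f h) g))))) ((\f.(\g.(\h.((f h) (g h))))) (\f.(\g.(\h.((f h) g)))))) u)
Alpha-equivalence: compare structure up to binder renaming.
Result: True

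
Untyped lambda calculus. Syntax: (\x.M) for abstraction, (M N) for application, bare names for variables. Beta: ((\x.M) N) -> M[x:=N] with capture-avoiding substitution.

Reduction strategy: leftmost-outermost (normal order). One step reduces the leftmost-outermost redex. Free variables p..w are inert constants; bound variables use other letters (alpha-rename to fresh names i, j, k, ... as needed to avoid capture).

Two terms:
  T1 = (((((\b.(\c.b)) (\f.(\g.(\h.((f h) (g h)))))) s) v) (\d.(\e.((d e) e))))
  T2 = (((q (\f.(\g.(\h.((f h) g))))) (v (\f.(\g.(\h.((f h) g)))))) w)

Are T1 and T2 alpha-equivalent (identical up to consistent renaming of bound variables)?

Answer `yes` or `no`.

Answer: no

Derivation:
Term 1: (((((\b.(\c.b)) (\f.(\g.(\h.((f h) (g h)))))) s) v) (\d.(\e.((d e) e))))
Term 2: (((q (\f.(\g.(\h.((f h) g))))) (v (\f.(\g.(\h.((f h) g)))))) w)
Alpha-equivalence: compare structure up to binder renaming.
Result: False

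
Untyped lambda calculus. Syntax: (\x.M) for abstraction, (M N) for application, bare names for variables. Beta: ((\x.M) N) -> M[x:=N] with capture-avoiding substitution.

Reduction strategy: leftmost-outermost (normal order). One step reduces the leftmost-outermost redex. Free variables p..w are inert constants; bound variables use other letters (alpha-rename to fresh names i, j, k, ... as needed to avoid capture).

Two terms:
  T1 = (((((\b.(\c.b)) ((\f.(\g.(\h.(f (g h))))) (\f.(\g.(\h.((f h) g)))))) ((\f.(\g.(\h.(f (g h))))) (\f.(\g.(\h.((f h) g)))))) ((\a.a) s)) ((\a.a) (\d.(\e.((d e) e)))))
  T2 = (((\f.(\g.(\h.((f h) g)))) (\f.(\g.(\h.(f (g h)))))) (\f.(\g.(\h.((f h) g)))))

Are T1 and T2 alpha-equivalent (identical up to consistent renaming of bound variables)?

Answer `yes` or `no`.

Answer: no

Derivation:
Term 1: (((((\b.(\c.b)) ((\f.(\g.(\h.(f (g h))))) (\f.(\g.(\h.((f h) g)))))) ((\f.(\g.(\h.(f (g h))))) (\f.(\g.(\h.((f h) g)))))) ((\a.a) s)) ((\a.a) (\d.(\e.((d e) e)))))
Term 2: (((\f.(\g.(\h.((f h) g)))) (\f.(\g.(\h.(f (g h)))))) (\f.(\g.(\h.((f h) g)))))
Alpha-equivalence: compare structure up to binder renaming.
Result: False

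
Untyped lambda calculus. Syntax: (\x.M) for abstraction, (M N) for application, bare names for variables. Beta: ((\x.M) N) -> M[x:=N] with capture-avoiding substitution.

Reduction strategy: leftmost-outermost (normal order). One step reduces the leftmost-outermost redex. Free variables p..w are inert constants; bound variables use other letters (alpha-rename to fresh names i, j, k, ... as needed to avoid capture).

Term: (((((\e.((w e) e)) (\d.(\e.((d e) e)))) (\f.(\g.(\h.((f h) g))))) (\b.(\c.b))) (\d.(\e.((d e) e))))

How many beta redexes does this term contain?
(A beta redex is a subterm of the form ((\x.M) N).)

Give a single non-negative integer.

Term: (((((\e.((w e) e)) (\d.(\e.((d e) e)))) (\f.(\g.(\h.((f h) g))))) (\b.(\c.b))) (\d.(\e.((d e) e))))
  Redex: ((\e.((w e) e)) (\d.(\e.((d e) e))))
Total redexes: 1

Answer: 1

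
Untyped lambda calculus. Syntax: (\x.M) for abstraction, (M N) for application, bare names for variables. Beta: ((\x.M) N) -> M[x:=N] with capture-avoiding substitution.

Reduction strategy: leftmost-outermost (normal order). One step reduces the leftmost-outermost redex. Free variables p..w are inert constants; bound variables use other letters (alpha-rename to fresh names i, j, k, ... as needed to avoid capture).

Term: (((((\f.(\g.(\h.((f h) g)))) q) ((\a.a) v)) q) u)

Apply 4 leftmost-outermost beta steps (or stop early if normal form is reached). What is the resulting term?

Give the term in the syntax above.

Step 0: (((((\f.(\g.(\h.((f h) g)))) q) ((\a.a) v)) q) u)
Step 1: ((((\g.(\h.((q h) g))) ((\a.a) v)) q) u)
Step 2: (((\h.((q h) ((\a.a) v))) q) u)
Step 3: (((q q) ((\a.a) v)) u)
Step 4: (((q q) v) u)

Answer: (((q q) v) u)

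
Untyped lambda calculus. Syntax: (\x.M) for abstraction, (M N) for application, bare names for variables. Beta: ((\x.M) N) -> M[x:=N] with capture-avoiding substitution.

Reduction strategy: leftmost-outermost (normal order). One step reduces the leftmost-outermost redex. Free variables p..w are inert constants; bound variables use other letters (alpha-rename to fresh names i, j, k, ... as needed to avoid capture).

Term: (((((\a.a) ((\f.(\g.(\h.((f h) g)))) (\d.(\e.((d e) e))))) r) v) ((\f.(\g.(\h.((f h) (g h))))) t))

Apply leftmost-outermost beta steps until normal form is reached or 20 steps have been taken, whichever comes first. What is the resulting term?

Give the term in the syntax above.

Step 0: (((((\a.a) ((\f.(\g.(\h.((f h) g)))) (\d.(\e.((d e) e))))) r) v) ((\f.(\g.(\h.((f h) (g h))))) t))
Step 1: (((((\f.(\g.(\h.((f h) g)))) (\d.(\e.((d e) e)))) r) v) ((\f.(\g.(\h.((f h) (g h))))) t))
Step 2: ((((\g.(\h.(((\d.(\e.((d e) e))) h) g))) r) v) ((\f.(\g.(\h.((f h) (g h))))) t))
Step 3: (((\h.(((\d.(\e.((d e) e))) h) r)) v) ((\f.(\g.(\h.((f h) (g h))))) t))
Step 4: ((((\d.(\e.((d e) e))) v) r) ((\f.(\g.(\h.((f h) (g h))))) t))
Step 5: (((\e.((v e) e)) r) ((\f.(\g.(\h.((f h) (g h))))) t))
Step 6: (((v r) r) ((\f.(\g.(\h.((f h) (g h))))) t))
Step 7: (((v r) r) (\g.(\h.((t h) (g h)))))

Answer: (((v r) r) (\g.(\h.((t h) (g h)))))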